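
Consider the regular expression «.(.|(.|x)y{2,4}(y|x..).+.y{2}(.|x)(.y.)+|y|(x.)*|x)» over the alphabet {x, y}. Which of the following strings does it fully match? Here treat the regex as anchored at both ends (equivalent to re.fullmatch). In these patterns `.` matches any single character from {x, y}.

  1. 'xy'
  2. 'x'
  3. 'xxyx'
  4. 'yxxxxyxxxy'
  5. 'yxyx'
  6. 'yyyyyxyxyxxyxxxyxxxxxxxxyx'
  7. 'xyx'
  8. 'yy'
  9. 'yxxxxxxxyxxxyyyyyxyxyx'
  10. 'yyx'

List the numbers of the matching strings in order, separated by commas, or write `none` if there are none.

1, 2, 8

1. 'xy' → match
2. 'x' → match
3. 'xxyx' → no match
4. 'yxxxxyxxxy' → no match
5. 'yxyx' → no match
6 → no match
7. 'xyx' → no match
8. 'yy' → match
9 → no match
10. 'yyx' → no match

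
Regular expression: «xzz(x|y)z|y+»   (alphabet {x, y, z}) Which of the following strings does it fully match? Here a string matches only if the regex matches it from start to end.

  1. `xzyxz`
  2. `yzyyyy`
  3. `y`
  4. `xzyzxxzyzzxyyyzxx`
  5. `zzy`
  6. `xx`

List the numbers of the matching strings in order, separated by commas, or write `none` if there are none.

1 → no match
2 → no match
3 → match
4 → no match
5 → no match
6 → no match

3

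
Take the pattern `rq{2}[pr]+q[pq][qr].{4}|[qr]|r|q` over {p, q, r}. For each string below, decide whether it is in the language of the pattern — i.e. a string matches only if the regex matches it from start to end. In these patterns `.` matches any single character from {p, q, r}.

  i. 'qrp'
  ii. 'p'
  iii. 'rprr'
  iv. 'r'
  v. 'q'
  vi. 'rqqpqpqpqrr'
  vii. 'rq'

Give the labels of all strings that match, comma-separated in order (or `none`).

i → no match
ii → no match
iii → no match
iv → match
v → match
vi → match
vii → no match

iv, v, vi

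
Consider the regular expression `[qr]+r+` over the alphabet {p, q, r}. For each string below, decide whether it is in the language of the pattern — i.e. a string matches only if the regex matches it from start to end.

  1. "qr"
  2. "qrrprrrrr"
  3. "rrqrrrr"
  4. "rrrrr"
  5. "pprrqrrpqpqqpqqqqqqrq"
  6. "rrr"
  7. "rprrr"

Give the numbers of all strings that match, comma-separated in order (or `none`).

1 → match
2 → no match
3 → match
4 → match
5 → no match — must end with "r"
6 → match
7 → no match

1, 3, 4, 6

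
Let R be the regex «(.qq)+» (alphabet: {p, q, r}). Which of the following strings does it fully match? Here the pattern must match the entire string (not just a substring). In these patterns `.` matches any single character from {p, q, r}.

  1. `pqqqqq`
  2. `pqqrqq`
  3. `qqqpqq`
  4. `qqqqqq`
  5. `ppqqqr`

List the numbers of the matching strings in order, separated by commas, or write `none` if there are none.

1, 2, 3, 4

1 → match
2 → match
3 → match
4 → match
5 → no match — must end with `qq`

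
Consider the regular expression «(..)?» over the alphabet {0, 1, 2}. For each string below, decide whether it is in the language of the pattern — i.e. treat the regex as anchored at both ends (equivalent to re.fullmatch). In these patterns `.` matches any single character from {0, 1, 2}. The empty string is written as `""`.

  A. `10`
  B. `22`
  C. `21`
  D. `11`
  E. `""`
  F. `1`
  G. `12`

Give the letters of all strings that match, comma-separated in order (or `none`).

A, B, C, D, E, G

A → match
B → match
C → match
D → match
E → match
F → no match
G → match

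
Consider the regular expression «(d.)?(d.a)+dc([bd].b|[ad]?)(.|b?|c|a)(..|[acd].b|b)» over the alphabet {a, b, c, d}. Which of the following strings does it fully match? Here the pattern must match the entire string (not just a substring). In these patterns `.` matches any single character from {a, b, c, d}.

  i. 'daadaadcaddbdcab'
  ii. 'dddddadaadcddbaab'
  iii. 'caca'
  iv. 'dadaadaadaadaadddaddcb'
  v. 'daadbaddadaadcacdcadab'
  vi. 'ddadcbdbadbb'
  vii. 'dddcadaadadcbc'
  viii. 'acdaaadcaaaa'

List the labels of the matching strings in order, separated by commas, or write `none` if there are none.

i → no match
ii → no match
iii. 'caca' → no match
iv → no match
v → no match
vi. 'ddadcbdbadbb' → match
vii → no match
viii. 'acdaaadcaaaa' → no match

vi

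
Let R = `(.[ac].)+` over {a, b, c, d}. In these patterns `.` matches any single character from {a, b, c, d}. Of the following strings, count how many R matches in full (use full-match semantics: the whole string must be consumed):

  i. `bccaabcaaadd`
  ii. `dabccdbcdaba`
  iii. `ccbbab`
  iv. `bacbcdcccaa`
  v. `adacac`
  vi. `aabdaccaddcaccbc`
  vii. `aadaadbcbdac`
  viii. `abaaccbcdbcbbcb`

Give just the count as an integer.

2

i → no match
ii → no match
iii → match
iv → no match
v → no match
vi → no match
vii → match
viii → no match
Total matched: 2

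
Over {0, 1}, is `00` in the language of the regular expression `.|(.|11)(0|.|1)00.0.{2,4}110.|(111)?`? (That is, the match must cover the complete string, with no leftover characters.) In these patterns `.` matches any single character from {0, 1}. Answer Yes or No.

No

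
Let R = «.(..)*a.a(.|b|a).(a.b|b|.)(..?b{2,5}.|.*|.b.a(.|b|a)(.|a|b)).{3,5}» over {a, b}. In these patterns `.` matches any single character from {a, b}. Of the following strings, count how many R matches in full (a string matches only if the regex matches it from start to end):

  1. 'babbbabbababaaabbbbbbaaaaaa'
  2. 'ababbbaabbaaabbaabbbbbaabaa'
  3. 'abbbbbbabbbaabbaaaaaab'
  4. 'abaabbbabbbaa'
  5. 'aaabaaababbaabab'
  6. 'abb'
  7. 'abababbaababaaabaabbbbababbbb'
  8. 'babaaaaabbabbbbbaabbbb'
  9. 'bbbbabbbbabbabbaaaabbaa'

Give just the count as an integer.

1 → no match
2 → no match
3 → no match
4 → no match
5 → no match
6 → no match
7 → no match
8 → match
9 → no match
Total matched: 1

1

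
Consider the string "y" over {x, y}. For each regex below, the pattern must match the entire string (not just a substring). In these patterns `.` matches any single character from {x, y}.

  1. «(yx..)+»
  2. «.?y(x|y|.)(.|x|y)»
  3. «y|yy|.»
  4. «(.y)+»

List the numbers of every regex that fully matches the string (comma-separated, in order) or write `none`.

1 → no match — must start with "yx"
2 → no match
3 → match
4 → no match

3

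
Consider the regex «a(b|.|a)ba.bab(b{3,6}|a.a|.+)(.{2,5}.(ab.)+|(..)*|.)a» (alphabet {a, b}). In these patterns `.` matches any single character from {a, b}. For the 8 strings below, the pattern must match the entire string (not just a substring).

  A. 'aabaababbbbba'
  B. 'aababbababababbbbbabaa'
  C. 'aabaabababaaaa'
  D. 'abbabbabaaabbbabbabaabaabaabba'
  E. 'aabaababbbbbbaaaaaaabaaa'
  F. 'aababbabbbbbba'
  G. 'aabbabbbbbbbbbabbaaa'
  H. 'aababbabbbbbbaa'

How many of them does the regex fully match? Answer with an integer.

A → match
B → match
C → match
D → match
E → match
F → match
G → no match
H → match
Total matched: 7

7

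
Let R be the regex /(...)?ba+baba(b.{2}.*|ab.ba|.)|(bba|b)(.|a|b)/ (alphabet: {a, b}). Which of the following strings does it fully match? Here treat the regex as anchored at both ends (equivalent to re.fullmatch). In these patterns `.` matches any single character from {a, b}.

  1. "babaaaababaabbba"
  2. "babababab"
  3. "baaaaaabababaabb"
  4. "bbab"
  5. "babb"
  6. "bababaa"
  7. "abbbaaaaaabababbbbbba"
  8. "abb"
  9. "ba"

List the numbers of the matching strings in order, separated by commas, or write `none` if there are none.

1 → no match
2. "babababab" → match
3 → match
4. "bbab" → match
5. "babb" → no match
6. "bababaa" → match
7 → match
8. "abb" → no match
9. "ba" → match

2, 3, 4, 6, 7, 9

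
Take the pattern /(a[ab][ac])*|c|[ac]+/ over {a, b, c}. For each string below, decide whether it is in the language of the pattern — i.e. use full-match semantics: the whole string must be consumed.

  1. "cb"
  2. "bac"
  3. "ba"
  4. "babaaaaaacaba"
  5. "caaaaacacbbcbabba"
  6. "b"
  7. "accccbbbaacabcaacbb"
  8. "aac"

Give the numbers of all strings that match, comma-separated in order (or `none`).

8

1. "cb" → no match
2. "bac" → no match
3. "ba" → no match
4 → no match
5 → no match
6. "b" → no match
7 → no match
8. "aac" → match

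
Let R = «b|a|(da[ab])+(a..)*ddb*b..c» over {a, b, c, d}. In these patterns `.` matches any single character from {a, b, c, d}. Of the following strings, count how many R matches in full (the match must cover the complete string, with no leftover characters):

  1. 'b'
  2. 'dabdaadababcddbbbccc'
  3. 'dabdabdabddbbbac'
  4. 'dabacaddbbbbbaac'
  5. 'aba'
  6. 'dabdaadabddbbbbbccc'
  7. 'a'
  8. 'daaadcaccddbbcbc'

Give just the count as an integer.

1 → match
2 → match
3 → match
4 → match
5 → no match
6 → match
7 → match
8 → match
Total matched: 7

7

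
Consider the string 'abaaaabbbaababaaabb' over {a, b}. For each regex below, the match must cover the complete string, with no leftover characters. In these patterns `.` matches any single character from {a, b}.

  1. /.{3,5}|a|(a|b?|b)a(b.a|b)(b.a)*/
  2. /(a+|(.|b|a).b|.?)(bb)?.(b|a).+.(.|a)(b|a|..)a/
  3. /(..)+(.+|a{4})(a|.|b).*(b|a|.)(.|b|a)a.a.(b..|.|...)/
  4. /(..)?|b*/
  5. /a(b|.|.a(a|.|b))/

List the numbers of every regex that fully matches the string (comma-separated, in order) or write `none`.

1 → no match
2 → no match — must end with 'a'
3 → match
4 → no match
5 → no match

3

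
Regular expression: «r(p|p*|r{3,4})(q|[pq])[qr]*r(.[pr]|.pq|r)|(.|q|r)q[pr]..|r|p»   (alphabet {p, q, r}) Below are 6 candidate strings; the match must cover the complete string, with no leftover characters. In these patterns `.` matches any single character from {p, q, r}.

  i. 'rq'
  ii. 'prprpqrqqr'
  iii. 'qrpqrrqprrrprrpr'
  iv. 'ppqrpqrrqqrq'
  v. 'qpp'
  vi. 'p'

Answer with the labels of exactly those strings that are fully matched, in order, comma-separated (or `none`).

i → no match
ii → no match
iii → no match
iv → no match
v → no match
vi → match

vi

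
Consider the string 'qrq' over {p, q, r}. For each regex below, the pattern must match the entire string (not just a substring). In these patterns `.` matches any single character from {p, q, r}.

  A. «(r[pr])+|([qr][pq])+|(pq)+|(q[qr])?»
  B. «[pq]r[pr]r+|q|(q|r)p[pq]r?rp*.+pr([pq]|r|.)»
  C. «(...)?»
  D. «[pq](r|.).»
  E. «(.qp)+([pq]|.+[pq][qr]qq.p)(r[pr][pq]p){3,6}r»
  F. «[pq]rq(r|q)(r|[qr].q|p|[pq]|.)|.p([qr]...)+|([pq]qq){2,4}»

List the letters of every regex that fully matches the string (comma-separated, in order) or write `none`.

A → no match
B → no match
C → match
D → match
E → no match — must end with 'pr'
F → no match

C, D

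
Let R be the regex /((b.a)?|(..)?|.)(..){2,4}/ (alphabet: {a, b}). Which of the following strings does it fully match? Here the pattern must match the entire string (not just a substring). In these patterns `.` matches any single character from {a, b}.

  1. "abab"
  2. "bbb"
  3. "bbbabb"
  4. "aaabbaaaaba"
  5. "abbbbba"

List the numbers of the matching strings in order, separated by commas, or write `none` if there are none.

1 → match
2 → no match
3 → match
4 → no match
5 → match

1, 3, 5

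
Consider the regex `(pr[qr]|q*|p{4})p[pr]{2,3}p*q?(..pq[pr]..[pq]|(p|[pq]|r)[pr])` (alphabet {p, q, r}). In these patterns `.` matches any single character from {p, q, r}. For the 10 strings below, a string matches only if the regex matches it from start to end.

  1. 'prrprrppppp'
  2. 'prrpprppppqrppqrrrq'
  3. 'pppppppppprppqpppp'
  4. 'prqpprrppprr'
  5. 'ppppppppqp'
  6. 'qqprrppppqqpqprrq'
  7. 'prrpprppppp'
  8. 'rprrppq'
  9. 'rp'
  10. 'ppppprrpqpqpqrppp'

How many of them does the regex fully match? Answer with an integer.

8

1 → match
2 → match
3 → match
4 → match
5 → match
6 → match
7 → match
8 → no match
9 → no match
10 → match
Total matched: 8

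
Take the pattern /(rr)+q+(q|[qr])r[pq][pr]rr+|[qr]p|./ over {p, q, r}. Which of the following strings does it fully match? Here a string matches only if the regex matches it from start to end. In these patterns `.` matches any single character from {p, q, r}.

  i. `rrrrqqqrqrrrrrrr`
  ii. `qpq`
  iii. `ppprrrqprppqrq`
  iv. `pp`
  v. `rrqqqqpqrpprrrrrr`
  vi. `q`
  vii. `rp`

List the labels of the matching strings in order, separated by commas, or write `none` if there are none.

i, vi, vii

i → match
ii. `qpq` → no match
iii → no match
iv. `pp` → no match
v → no match
vi. `q` → match
vii. `rp` → match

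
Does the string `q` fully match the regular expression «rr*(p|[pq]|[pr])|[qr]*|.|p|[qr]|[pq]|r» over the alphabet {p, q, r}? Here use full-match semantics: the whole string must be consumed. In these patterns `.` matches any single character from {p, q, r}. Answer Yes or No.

Yes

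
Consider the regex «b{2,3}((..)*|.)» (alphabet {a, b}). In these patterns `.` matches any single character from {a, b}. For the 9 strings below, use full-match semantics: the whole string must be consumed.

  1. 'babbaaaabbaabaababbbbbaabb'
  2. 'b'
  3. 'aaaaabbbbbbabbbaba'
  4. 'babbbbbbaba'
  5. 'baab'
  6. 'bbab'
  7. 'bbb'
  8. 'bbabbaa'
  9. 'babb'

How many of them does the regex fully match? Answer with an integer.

1 → no match
2. 'b' → no match
3 → no match — must start with 'b'
4. 'babbbbbbaba' → no match
5. 'baab' → no match
6. 'bbab' → match
7. 'bbb' → match
8. 'bbabbaa' → no match
9. 'babb' → no match
Total matched: 2

2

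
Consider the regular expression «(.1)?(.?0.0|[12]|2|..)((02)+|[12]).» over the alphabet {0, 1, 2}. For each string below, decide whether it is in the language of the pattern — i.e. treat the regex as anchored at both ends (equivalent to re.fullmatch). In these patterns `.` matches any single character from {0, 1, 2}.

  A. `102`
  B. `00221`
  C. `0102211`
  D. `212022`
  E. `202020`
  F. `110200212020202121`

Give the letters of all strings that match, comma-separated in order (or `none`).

D, E

A → no match
B → no match
C → no match
D → match
E → match
F → no match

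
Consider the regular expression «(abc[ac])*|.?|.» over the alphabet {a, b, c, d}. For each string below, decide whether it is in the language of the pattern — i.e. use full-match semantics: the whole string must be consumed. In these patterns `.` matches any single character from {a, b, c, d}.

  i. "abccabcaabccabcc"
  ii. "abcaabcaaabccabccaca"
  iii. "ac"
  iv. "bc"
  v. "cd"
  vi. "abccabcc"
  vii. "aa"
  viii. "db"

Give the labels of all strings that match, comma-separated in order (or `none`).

i, vi

i → match
ii → no match
iii → no match
iv → no match
v → no match
vi → match
vii → no match
viii → no match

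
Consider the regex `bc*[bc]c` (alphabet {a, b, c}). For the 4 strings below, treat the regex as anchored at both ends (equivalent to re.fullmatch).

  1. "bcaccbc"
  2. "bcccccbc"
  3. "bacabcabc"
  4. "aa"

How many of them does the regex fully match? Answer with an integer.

1

1 → no match
2 → match
3 → no match
4 → no match — must start with "b"
Total matched: 1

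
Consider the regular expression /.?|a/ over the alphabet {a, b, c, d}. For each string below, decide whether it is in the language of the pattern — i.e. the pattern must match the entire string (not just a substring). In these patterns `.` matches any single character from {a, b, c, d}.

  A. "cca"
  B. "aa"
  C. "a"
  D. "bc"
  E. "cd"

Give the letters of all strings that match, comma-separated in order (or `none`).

C

A → no match
B → no match
C → match
D → no match
E → no match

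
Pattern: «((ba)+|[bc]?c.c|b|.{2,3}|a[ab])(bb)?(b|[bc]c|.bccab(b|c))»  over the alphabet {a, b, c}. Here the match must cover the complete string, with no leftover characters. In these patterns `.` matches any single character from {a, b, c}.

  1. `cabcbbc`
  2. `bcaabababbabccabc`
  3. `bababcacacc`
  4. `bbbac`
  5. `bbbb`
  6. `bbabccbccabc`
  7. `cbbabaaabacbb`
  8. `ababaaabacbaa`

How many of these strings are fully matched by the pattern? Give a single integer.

1

1 → no match
2 → no match
3 → no match
4 → no match
5 → match
6 → no match
7 → no match
8 → no match
Total matched: 1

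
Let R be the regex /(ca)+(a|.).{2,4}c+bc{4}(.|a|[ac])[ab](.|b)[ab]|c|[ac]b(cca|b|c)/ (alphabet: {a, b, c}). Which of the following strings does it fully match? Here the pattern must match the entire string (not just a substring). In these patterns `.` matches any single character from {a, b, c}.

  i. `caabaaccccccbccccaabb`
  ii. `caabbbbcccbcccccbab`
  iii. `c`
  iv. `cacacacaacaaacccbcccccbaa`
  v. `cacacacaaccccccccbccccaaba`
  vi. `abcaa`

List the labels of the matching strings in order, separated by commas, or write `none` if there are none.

i → match
ii → match
iii → match
iv → match
v → match
vi → no match

i, ii, iii, iv, v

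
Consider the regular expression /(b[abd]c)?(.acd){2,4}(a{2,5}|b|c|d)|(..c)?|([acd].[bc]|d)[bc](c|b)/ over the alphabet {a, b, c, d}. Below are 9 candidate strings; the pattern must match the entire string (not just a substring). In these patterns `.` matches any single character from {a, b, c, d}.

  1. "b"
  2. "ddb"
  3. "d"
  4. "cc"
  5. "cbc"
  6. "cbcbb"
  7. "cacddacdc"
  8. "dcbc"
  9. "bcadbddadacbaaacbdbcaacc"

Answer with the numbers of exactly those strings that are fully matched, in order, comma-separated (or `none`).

1 → no match
2 → no match
3 → no match
4 → no match
5 → match
6 → match
7 → match
8 → no match
9 → no match

5, 6, 7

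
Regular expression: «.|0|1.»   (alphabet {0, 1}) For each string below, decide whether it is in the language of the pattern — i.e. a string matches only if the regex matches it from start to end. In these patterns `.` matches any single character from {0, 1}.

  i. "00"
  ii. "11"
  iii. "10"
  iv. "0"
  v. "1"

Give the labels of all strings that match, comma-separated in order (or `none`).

ii, iii, iv, v

i → no match
ii → match
iii → match
iv → match
v → match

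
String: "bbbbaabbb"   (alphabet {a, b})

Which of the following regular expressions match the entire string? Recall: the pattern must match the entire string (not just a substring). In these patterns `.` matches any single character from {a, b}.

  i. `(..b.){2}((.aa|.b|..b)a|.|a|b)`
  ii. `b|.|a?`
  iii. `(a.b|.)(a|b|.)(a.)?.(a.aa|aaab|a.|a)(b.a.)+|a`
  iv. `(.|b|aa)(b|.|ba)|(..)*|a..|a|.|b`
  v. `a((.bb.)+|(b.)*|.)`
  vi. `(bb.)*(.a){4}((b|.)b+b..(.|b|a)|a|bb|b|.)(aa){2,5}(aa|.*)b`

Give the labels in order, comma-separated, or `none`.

i

i → match
ii → no match
iii → no match
iv → no match
v → no match — must start with "a"
vi → no match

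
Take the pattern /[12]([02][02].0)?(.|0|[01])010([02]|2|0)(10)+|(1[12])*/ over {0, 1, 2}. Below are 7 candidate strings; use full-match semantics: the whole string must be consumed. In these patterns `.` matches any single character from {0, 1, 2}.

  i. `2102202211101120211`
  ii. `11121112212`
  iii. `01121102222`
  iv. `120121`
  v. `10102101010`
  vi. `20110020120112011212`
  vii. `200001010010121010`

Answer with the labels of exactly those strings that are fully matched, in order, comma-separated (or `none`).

i → no match
ii. `11121112212` → no match
iii. `01121102222` → no match
iv. `120121` → no match
v. `10102101010` → no match
vi → no match
vii → no match

none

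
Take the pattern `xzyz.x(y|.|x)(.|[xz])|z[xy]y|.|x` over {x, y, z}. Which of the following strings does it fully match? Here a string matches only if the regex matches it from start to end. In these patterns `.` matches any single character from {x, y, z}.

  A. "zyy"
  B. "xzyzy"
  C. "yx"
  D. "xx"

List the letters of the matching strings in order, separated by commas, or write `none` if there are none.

A

A. "zyy" → match
B. "xzyzy" → no match
C. "yx" → no match
D. "xx" → no match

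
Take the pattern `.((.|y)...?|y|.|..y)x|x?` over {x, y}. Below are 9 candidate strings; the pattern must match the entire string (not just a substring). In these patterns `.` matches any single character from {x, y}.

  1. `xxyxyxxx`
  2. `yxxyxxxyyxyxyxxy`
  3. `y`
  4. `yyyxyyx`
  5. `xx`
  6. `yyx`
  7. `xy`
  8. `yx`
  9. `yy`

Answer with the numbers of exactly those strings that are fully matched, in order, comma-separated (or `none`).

6

1 → no match
2 → no match
3 → no match
4 → no match
5 → no match
6 → match
7 → no match
8 → no match
9 → no match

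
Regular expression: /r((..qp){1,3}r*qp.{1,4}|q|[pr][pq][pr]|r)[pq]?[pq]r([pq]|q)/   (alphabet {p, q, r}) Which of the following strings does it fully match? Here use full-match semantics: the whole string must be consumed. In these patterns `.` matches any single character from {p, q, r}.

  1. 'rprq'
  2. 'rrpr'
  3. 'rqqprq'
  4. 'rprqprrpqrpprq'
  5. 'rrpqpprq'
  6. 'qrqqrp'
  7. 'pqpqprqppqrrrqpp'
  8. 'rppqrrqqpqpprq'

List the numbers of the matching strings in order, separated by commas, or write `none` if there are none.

3

1 → no match
2 → no match
3 → match
4 → no match
5 → no match
6 → no match — must start with 'r'
7 → no match — must start with 'r'
8 → no match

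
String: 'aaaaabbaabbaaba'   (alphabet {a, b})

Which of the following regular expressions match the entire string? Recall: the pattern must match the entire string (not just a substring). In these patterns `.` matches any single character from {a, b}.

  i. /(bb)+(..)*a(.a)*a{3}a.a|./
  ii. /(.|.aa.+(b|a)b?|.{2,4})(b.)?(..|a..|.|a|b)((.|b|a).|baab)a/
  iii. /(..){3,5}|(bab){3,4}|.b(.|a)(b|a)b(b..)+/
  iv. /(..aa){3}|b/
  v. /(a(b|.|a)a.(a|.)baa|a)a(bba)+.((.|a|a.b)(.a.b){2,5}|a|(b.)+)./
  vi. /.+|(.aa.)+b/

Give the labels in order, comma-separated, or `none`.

ii, vi

i → no match
ii → match
iii → no match
iv → no match
v → no match
vi → match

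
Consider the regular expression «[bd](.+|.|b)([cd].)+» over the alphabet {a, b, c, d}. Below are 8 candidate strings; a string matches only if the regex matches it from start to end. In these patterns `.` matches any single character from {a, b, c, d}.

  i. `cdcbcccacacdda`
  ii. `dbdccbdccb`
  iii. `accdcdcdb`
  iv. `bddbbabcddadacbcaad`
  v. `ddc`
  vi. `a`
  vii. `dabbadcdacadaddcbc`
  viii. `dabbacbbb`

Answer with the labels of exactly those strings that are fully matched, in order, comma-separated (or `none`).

i → no match
ii → match
iii → no match
iv → no match
v → no match
vi → no match
vii → no match
viii → no match

ii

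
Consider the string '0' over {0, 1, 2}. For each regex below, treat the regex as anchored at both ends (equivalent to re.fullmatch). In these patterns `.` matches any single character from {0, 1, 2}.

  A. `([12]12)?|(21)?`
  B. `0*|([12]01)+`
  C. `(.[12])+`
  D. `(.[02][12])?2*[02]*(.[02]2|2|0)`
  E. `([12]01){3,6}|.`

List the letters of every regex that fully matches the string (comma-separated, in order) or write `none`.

A → no match
B → match
C → no match
D → match
E → match

B, D, E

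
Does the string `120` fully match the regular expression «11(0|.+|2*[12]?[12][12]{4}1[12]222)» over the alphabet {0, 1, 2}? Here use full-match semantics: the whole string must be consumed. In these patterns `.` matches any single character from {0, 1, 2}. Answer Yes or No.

Every match must start with `11`, but `120` does not.

No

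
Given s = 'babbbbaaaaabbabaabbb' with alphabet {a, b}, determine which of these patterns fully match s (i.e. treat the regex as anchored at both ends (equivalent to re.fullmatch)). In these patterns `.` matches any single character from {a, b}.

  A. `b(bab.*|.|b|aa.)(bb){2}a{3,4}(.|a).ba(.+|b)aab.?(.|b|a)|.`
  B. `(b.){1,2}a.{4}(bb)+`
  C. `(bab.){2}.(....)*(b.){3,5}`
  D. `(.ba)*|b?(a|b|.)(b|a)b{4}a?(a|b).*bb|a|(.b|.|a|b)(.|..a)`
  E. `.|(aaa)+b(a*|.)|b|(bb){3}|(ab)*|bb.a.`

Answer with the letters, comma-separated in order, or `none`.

A → match
B → no match
C → no match
D → match
E → no match

A, D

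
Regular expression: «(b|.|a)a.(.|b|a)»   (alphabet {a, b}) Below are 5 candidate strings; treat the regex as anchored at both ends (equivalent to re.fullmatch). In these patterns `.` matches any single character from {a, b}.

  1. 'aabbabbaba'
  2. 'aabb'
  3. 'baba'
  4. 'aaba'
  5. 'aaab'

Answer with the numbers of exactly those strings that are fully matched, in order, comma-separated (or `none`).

1 → no match
2 → match
3 → match
4 → match
5 → match

2, 3, 4, 5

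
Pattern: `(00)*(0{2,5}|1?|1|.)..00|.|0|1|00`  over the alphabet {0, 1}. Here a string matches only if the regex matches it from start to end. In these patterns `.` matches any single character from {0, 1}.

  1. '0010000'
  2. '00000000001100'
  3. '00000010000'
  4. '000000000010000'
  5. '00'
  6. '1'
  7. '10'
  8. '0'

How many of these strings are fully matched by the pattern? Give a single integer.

7

1. '0010000' → match
2 → match
3. '00000010000' → match
4 → match
5. '00' → match
6. '1' → match
7. '10' → no match
8. '0' → match
Total matched: 7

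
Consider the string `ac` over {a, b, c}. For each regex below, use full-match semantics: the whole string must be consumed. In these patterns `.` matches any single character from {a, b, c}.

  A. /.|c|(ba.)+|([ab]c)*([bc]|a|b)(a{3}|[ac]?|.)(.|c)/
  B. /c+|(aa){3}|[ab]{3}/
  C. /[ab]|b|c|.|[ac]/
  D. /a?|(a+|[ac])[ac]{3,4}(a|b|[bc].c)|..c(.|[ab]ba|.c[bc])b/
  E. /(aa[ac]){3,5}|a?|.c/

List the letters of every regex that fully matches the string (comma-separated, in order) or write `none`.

A → match
B → no match
C → no match
D → no match
E → match

A, E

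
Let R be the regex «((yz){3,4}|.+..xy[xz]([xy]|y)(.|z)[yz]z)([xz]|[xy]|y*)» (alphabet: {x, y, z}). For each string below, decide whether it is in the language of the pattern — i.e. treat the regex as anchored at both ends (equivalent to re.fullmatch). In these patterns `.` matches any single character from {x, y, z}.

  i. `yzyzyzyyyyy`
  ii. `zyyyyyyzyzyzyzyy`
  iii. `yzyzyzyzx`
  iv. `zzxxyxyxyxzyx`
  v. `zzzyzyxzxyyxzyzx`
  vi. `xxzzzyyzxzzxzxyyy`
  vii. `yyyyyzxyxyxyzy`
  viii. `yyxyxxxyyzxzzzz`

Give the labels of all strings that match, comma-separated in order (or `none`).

i, iii, vii

i → match
ii → no match
iii → match
iv → no match
v → no match
vi → no match
vii → match
viii → no match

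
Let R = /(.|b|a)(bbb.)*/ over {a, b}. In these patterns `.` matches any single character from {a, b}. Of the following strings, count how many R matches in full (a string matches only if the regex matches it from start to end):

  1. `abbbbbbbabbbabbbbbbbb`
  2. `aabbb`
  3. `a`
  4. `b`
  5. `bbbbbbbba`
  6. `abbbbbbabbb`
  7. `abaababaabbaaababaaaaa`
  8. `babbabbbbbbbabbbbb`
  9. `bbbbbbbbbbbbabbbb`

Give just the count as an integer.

5

1 → match
2 → no match
3 → match
4 → match
5 → match
6 → no match
7 → no match
8 → no match
9 → match
Total matched: 5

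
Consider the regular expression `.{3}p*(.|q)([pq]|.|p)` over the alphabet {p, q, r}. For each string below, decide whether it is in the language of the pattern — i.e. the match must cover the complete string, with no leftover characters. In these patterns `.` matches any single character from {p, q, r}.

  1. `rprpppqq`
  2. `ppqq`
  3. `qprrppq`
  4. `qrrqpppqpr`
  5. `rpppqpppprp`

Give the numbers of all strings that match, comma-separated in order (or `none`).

1

1 → match
2 → no match
3 → no match
4 → no match
5 → no match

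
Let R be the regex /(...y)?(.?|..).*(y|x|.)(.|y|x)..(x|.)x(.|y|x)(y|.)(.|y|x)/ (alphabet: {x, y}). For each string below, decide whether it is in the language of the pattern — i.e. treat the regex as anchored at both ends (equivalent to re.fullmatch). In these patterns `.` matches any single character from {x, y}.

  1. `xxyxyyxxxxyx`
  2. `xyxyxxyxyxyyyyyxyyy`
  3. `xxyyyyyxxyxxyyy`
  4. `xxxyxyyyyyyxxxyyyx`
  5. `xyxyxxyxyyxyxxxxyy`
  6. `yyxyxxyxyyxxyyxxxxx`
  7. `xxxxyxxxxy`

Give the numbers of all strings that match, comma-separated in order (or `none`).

1. `xxyxyyxxxxyx` → match
2 → match
3 → match
4 → no match
5 → match
6 → match
7. `xxxxyxxxxy` → match

1, 2, 3, 5, 6, 7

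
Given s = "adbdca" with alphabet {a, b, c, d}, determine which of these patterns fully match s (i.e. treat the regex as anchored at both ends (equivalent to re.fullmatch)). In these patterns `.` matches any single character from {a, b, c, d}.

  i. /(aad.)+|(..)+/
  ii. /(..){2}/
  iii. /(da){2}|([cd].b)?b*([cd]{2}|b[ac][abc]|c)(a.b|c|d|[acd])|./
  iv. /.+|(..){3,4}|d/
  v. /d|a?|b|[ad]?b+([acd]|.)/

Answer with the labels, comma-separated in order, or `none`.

i, iv

i → match
ii → no match
iii → no match
iv → match
v → no match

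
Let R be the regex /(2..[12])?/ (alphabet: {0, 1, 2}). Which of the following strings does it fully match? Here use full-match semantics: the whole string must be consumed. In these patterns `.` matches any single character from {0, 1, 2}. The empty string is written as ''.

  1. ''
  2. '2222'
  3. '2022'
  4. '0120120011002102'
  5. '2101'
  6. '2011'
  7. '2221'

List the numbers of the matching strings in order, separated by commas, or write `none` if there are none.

1 → match
2 → match
3 → match
4 → no match
5 → match
6 → match
7 → match

1, 2, 3, 5, 6, 7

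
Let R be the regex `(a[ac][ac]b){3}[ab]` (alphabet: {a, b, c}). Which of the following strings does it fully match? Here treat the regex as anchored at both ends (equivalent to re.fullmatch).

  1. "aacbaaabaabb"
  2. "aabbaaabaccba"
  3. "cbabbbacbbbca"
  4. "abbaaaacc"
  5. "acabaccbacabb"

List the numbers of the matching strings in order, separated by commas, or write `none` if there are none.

1 → no match
2 → no match
3 → no match — must start with "a"
4 → no match
5 → match

5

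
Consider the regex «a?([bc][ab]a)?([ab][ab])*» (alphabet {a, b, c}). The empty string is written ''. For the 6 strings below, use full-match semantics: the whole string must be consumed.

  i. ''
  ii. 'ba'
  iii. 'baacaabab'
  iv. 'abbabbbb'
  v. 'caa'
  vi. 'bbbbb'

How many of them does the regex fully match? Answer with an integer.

i → match
ii → match
iii → no match
iv → match
v → match
vi → no match
Total matched: 4

4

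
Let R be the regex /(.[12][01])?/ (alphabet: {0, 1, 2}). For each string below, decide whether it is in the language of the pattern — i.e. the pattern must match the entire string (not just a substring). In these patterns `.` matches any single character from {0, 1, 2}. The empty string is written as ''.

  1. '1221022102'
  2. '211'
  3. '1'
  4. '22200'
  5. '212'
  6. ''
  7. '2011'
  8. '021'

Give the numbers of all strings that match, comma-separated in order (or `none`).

2, 6, 8

1. '1221022102' → no match
2. '211' → match
3. '1' → no match
4. '22200' → no match
5. '212' → no match
6. '' → match
7. '2011' → no match
8. '021' → match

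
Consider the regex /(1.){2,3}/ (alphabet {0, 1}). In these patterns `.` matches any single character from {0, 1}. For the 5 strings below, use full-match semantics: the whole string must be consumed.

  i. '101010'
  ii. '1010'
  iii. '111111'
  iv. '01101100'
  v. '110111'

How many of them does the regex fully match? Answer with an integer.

i → match
ii → match
iii → match
iv → no match — must start with '1'
v → no match
Total matched: 3

3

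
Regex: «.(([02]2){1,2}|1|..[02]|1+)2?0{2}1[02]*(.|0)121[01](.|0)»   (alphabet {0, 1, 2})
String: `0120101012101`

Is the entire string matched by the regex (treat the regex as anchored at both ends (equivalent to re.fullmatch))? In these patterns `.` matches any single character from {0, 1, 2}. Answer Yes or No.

No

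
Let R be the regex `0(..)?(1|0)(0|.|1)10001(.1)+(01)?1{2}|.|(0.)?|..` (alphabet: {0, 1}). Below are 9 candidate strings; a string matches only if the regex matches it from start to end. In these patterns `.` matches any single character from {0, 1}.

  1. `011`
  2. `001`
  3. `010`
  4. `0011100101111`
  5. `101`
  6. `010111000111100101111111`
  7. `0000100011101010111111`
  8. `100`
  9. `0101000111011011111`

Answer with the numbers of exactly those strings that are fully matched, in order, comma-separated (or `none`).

1 → no match
2 → no match
3 → no match
4 → no match
5 → no match
6 → no match
7 → no match
8 → no match
9 → no match

none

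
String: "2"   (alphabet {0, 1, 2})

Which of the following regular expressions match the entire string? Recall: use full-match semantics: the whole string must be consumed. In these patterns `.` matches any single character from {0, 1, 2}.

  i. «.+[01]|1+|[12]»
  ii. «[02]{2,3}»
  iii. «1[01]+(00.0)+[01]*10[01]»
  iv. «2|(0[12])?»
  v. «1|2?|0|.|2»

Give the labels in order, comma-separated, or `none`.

i, iv, v

i → match
ii → no match
iii → no match — must start with "1"
iv → match
v → match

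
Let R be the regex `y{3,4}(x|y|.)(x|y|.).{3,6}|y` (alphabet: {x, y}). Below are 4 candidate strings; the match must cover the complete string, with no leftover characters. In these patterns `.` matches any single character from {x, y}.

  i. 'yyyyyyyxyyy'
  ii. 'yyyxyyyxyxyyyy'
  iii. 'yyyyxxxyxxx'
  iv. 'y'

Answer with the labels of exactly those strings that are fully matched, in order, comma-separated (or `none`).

i → match
ii → no match
iii → match
iv → match

i, iii, iv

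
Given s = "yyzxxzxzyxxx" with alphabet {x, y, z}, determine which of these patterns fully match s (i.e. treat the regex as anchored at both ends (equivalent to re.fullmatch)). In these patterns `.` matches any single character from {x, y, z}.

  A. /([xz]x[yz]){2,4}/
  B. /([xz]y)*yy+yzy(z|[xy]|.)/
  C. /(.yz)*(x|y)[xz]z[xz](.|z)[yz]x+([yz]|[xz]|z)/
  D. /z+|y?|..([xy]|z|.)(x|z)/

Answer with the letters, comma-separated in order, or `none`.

A → no match
B → no match
C → match
D → no match

C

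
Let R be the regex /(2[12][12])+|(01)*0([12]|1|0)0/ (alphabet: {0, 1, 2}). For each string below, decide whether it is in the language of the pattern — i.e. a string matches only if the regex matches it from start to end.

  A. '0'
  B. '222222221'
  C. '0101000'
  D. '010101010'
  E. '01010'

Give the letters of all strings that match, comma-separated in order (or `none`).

B, C, D, E

A → no match
B → match
C → match
D → match
E → match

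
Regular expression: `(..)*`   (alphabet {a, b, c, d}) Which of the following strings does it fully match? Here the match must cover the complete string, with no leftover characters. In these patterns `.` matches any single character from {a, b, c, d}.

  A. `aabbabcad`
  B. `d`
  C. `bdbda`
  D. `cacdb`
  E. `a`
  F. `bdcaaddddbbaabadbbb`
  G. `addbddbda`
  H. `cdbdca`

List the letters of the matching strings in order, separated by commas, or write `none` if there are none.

H

A → no match
B → no match
C → no match
D → no match
E → no match
F → no match
G → no match
H → match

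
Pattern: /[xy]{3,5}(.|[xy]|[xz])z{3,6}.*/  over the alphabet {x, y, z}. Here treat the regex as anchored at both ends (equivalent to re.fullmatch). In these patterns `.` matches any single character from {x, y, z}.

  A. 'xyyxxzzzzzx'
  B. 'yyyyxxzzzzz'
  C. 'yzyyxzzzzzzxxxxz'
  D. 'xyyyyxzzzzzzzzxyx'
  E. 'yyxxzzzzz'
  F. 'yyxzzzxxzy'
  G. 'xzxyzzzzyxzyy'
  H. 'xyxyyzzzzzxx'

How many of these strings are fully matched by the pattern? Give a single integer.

A. 'xyyxxzzzzzx' → match
B. 'yyyyxxzzzzz' → match
C → no match
D → match
E. 'yyxxzzzzz' → match
F. 'yyxzzzxxzy' → no match
G → no match
H. 'xyxyyzzzzzxx' → match
Total matched: 5

5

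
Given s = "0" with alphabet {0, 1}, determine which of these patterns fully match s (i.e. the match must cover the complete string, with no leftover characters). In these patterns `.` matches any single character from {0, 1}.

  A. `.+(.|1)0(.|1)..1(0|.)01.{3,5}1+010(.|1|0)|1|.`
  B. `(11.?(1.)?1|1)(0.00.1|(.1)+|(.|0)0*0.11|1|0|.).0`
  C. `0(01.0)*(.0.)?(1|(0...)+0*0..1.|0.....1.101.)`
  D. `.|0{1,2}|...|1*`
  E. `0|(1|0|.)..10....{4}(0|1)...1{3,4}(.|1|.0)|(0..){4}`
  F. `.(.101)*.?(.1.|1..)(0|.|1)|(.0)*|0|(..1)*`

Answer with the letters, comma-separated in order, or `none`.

A → match
B → no match
C → no match
D → match
E → match
F → match

A, D, E, F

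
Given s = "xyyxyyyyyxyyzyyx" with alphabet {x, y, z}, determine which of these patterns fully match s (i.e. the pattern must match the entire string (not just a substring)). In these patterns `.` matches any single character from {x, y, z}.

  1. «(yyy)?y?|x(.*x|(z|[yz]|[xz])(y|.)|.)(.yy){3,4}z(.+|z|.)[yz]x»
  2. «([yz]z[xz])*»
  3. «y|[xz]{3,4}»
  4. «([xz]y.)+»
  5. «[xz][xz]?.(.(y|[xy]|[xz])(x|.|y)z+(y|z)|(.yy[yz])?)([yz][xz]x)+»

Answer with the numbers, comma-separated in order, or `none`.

1 → match
2 → no match
3 → no match
4 → no match
5 → no match

1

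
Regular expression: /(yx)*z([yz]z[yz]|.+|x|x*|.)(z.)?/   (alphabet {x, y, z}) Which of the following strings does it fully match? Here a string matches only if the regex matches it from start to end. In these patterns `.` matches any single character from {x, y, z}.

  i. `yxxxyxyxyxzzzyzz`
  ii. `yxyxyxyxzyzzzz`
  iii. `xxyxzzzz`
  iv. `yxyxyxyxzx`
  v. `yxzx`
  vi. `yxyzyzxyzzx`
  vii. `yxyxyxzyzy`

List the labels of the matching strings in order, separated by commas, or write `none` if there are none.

ii, iv, v, vii

i → no match
ii → match
iii → no match
iv → match
v → match
vi → no match
vii → match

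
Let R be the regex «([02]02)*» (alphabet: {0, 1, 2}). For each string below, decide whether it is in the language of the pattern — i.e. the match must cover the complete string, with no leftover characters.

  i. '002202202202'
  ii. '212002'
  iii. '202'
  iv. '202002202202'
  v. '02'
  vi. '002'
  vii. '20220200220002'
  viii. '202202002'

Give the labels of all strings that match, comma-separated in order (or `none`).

i, iii, iv, vi, viii

i → match
ii → no match
iii → match
iv → match
v → no match
vi → match
vii → no match
viii → match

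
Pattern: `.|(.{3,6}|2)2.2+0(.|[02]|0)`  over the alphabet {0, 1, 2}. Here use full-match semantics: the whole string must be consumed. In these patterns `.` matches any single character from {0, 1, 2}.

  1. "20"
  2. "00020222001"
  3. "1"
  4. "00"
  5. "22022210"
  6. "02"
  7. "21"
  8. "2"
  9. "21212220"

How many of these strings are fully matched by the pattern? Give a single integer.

1 → no match
2 → no match
3 → match
4 → no match
5 → no match
6 → no match
7 → no match
8 → match
9 → no match
Total matched: 2

2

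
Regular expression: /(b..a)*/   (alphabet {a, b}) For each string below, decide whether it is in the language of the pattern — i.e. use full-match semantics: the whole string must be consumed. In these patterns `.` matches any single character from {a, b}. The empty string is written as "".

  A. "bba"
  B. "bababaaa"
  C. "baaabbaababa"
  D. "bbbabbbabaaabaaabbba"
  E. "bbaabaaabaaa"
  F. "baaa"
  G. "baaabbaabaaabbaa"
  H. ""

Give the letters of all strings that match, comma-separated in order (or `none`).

B, C, D, E, F, G, H

A → no match
B → match
C → match
D → match
E → match
F → match
G → match
H → match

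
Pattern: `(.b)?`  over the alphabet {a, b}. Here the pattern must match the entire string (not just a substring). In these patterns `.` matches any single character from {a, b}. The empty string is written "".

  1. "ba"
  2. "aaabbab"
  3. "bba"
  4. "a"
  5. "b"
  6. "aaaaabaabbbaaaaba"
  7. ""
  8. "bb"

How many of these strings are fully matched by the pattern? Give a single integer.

2

1 → no match
2 → no match
3 → no match
4 → no match
5 → no match
6 → no match
7 → match
8 → match
Total matched: 2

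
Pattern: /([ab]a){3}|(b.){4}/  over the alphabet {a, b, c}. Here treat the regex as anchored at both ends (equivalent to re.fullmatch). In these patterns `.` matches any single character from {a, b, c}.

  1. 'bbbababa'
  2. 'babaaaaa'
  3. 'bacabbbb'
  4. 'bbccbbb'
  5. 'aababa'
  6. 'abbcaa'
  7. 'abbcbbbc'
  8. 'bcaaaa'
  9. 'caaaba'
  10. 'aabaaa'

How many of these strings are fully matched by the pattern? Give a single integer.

1 → match
2 → no match
3 → no match
4 → no match
5 → match
6 → no match
7 → no match
8 → no match
9 → no match
10 → match
Total matched: 3

3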